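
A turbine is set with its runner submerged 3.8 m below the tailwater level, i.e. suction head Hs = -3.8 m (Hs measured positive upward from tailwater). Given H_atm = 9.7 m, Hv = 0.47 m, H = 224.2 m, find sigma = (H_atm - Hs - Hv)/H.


sigma = (9.7 - (-3.8) - 0.47) / 224.2 = 0.0581


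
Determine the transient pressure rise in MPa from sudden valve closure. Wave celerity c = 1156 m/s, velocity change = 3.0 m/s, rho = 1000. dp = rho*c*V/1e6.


dp = 1000 * 1156 * 3.0 / 1e6 = 3.4680 MPa


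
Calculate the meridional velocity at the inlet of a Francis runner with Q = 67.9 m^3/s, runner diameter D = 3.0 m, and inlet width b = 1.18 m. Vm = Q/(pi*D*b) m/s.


Vm = 67.9 / (pi * 3.0 * 1.18) = 6.1054 m/s


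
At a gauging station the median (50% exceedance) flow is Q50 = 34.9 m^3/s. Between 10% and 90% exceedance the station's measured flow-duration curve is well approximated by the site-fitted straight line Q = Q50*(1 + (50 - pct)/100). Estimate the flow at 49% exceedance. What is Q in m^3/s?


Q = 34.9 * (1 + (50 - 49)/100) = 35.2490 m^3/s


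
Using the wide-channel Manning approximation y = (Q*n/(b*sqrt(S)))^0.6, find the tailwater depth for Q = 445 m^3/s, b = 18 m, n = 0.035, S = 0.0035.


y = (445 * 0.035 / (18 * 0.0035^0.5))^0.6 = 5.0012 m


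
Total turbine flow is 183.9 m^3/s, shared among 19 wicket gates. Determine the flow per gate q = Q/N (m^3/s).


q = 183.9 / 19 = 9.6789 m^3/s


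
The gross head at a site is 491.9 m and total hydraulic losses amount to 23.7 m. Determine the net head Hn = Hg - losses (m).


Hn = 491.9 - 23.7 = 468.2000 m


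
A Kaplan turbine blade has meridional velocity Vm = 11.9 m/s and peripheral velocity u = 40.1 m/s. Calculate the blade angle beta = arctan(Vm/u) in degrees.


beta = arctan(11.9 / 40.1) = 16.5287 degrees


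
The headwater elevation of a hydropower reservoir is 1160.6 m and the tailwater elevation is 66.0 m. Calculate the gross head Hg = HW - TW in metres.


Hg = 1160.6 - 66.0 = 1094.6000 m


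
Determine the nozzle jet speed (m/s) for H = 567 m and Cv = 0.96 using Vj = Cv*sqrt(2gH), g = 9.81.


Vj = 0.96 * sqrt(2*9.81*567) = 101.2540 m/s


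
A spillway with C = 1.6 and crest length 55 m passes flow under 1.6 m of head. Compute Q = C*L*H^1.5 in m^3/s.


Q = 1.6 * 55 * 1.6^1.5 = 178.0995 m^3/s


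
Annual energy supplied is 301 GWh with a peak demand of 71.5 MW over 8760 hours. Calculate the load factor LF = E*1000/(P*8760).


LF = 301 * 1000 / (71.5 * 8760) = 0.4806


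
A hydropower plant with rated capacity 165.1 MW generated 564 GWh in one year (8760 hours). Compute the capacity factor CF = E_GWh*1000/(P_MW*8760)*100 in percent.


CF = 564 * 1000 / (165.1 * 8760) * 100 = 38.9967 %


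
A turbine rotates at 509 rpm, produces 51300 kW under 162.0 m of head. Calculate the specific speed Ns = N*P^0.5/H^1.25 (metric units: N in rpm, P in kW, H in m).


Ns = 509 * 51300^0.5 / 162.0^1.25 = 199.4723


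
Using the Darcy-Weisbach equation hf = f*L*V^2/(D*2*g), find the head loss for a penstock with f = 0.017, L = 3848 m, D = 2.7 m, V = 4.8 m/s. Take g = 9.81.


hf = 0.017 * 3848 * 4.8^2 / (2.7 * 2 * 9.81) = 28.4514 m


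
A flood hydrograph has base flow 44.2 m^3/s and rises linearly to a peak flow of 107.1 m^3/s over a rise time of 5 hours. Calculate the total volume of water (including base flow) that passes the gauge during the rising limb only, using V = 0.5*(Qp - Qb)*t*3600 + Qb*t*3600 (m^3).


V = 0.5*(107.1 - 44.2)*5*3600 + 44.2*5*3600 = 1.3617e+06 m^3


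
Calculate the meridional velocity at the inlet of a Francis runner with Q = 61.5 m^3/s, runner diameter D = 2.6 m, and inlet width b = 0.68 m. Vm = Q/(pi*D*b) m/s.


Vm = 61.5 / (pi * 2.6 * 0.68) = 11.0724 m/s


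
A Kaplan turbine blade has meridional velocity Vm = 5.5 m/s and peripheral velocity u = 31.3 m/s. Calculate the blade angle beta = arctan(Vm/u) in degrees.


beta = arctan(5.5 / 31.3) = 9.9662 degrees


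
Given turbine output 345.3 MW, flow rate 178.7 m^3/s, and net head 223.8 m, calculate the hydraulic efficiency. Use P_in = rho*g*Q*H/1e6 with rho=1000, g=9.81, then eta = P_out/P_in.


P_in = 1000 * 9.81 * 178.7 * 223.8 / 1e6 = 392.3319 MW
eta = 345.3 / 392.3319 = 0.8801


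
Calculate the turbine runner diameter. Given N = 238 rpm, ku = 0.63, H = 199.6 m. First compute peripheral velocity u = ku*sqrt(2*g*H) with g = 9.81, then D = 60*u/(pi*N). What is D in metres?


u = 0.63 * sqrt(2*9.81*199.6) = 39.4249 m/s
D = 60 * 39.4249 / (pi * 238) = 3.1637 m


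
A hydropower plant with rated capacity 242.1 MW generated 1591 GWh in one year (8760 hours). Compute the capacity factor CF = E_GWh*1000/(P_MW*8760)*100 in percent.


CF = 1591 * 1000 / (242.1 * 8760) * 100 = 75.0190 %


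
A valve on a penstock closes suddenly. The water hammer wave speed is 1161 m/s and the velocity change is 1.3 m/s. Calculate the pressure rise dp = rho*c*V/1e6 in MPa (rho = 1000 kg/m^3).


dp = 1000 * 1161 * 1.3 / 1e6 = 1.5093 MPa


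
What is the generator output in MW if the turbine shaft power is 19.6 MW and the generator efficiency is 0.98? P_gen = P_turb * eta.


P_gen = 19.6 * 0.98 = 19.2080 MW


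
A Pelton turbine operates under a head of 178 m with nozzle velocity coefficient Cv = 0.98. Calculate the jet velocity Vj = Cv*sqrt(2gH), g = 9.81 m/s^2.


Vj = 0.98 * sqrt(2*9.81*178) = 57.9143 m/s


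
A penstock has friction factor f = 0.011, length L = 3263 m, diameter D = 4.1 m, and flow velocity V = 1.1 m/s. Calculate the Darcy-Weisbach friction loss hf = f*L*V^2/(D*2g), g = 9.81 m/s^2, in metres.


hf = 0.011 * 3263 * 1.1^2 / (4.1 * 2 * 9.81) = 0.5399 m


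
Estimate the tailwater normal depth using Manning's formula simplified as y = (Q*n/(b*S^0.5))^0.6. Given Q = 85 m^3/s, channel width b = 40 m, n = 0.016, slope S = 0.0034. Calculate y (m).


y = (85 * 0.016 / (40 * 0.0034^0.5))^0.6 = 0.7235 m


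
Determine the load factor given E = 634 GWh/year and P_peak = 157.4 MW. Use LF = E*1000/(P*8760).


LF = 634 * 1000 / (157.4 * 8760) = 0.4598


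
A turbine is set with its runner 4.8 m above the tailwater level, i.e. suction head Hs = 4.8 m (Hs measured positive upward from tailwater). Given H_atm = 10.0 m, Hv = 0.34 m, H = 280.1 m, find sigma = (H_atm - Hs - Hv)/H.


sigma = (10.0 - 4.8 - 0.34) / 280.1 = 0.0174


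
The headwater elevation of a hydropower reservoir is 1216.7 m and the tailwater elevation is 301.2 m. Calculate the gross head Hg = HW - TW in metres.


Hg = 1216.7 - 301.2 = 915.5000 m


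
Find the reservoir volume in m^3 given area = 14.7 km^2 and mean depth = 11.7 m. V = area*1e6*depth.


V = 14.7 * 1e6 * 11.7 = 1.7199e+08 m^3


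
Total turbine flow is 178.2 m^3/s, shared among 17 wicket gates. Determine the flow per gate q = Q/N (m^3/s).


q = 178.2 / 17 = 10.4824 m^3/s


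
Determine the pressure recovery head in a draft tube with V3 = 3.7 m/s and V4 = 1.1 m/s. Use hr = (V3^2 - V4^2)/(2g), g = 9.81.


hr = (3.7^2 - 1.1^2) / (2*9.81) = 0.6361 m


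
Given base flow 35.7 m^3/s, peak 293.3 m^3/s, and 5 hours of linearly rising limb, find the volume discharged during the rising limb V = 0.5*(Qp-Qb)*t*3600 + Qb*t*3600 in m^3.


V = 0.5*(293.3 - 35.7)*5*3600 + 35.7*5*3600 = 2.9610e+06 m^3


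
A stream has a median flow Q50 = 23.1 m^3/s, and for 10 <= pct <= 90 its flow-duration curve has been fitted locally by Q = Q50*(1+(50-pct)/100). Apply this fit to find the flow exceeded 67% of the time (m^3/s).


Q = 23.1 * (1 + (50 - 67)/100) = 19.1730 m^3/s


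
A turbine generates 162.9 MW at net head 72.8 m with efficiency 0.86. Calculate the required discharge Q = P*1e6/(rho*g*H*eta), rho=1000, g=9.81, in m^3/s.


Q = 162.9 * 1e6 / (1000 * 9.81 * 72.8 * 0.86) = 265.2298 m^3/s


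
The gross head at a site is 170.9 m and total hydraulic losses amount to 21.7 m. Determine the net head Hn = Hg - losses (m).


Hn = 170.9 - 21.7 = 149.2000 m


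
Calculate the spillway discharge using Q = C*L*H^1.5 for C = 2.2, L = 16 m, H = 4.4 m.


Q = 2.2 * 16 * 4.4^1.5 = 324.8790 m^3/s


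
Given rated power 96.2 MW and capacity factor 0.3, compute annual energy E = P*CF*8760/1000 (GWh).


E = 96.2 * 0.3 * 8760 / 1000 = 252.8136 GWh


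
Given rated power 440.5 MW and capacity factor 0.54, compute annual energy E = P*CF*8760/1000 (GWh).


E = 440.5 * 0.54 * 8760 / 1000 = 2083.7412 GWh


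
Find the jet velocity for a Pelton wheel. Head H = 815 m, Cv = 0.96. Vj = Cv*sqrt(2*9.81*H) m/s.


Vj = 0.96 * sqrt(2*9.81*815) = 121.3946 m/s


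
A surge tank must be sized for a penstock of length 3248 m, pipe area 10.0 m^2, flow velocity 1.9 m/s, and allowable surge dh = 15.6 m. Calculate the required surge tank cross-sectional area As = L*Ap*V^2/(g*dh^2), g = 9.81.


As = 3248 * 10.0 * 1.9^2 / (9.81 * 15.6^2) = 49.1140 m^2


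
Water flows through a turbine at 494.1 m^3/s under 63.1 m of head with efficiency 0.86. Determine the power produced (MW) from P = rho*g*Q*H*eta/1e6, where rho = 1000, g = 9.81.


P = 1000 * 9.81 * 494.1 * 63.1 * 0.86 / 1e6 = 263.0339 MW


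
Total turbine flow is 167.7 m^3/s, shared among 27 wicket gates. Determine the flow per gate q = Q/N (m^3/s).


q = 167.7 / 27 = 6.2111 m^3/s


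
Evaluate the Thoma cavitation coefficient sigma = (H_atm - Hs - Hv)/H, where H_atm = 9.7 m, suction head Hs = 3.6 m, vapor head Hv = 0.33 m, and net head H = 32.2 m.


sigma = (9.7 - 3.6 - 0.33) / 32.2 = 0.1792


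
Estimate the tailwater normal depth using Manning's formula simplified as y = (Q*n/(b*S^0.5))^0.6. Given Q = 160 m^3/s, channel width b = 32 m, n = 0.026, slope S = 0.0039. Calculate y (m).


y = (160 * 0.026 / (32 * 0.0039^0.5))^0.6 = 1.5526 m


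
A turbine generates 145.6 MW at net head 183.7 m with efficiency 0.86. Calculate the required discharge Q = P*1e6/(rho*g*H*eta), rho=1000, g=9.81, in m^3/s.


Q = 145.6 * 1e6 / (1000 * 9.81 * 183.7 * 0.86) = 93.9474 m^3/s


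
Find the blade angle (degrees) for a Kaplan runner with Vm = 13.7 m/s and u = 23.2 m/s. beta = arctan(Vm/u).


beta = arctan(13.7 / 23.2) = 30.5626 degrees


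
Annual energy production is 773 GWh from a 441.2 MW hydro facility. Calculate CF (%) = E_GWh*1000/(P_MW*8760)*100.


CF = 773 * 1000 / (441.2 * 8760) * 100 = 20.0005 %


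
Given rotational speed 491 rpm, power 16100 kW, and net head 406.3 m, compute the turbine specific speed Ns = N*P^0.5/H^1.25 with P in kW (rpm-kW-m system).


Ns = 491 * 16100^0.5 / 406.3^1.25 = 34.1536


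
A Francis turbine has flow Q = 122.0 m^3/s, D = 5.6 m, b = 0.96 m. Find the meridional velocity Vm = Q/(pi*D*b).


Vm = 122.0 / (pi * 5.6 * 0.96) = 7.2236 m/s


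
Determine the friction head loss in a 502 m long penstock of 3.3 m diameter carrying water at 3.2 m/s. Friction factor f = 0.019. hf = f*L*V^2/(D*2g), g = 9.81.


hf = 0.019 * 502 * 3.2^2 / (3.3 * 2 * 9.81) = 1.5085 m


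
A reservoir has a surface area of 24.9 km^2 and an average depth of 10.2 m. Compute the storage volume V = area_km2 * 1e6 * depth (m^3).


V = 24.9 * 1e6 * 10.2 = 2.5398e+08 m^3


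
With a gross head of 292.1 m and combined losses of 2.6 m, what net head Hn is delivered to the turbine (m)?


Hn = 292.1 - 2.6 = 289.5000 m


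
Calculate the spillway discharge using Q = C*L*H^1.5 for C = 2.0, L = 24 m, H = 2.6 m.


Q = 2.0 * 24 * 2.6^1.5 = 201.2340 m^3/s


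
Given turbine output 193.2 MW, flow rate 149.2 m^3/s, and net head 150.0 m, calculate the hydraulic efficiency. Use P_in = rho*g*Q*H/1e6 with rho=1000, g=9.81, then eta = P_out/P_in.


P_in = 1000 * 9.81 * 149.2 * 150.0 / 1e6 = 219.5478 MW
eta = 193.2 / 219.5478 = 0.8800


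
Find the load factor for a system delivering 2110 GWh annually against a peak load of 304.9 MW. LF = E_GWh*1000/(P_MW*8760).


LF = 2110 * 1000 / (304.9 * 8760) = 0.7900


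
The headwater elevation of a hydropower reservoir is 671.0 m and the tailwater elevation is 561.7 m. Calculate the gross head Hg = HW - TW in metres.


Hg = 671.0 - 561.7 = 109.3000 m


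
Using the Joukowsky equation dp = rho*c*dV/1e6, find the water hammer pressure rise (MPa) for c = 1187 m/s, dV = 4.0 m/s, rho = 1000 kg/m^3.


dp = 1000 * 1187 * 4.0 / 1e6 = 4.7480 MPa


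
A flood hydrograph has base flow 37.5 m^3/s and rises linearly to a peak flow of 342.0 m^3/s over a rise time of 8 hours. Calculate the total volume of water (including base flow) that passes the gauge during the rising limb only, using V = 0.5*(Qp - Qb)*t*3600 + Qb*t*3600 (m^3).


V = 0.5*(342.0 - 37.5)*8*3600 + 37.5*8*3600 = 5.4648e+06 m^3


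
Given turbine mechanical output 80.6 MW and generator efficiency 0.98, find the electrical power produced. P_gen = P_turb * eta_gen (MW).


P_gen = 80.6 * 0.98 = 78.9880 MW


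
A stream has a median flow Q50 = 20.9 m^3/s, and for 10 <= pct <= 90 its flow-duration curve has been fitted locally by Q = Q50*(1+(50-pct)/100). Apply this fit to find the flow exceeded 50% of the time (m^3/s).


Q = 20.9 * (1 + (50 - 50)/100) = 20.9000 m^3/s


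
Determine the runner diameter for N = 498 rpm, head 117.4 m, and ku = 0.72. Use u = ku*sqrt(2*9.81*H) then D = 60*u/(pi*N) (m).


u = 0.72 * sqrt(2*9.81*117.4) = 34.5554 m/s
D = 60 * 34.5554 / (pi * 498) = 1.3252 m


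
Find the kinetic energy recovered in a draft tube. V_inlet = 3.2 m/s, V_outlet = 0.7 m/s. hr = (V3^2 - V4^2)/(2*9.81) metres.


hr = (3.2^2 - 0.7^2) / (2*9.81) = 0.4969 m


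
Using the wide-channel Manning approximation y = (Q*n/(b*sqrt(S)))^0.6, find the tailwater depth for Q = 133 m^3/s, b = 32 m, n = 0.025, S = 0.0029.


y = (133 * 0.025 / (32 * 0.0029^0.5))^0.6 = 1.4834 m


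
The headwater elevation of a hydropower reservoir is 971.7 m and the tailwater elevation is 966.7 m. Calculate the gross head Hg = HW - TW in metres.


Hg = 971.7 - 966.7 = 5.0000 m


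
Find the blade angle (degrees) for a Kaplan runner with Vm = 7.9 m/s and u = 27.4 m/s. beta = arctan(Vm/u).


beta = arctan(7.9 / 27.4) = 16.0834 degrees


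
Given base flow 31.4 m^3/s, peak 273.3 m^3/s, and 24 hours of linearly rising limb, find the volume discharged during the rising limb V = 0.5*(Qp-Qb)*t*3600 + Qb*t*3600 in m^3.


V = 0.5*(273.3 - 31.4)*24*3600 + 31.4*24*3600 = 1.3163e+07 m^3


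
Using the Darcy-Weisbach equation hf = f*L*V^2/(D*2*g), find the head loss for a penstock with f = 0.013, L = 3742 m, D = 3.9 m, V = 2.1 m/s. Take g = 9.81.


hf = 0.013 * 3742 * 2.1^2 / (3.9 * 2 * 9.81) = 2.8036 m


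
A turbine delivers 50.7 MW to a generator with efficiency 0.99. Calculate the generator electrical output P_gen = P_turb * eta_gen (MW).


P_gen = 50.7 * 0.99 = 50.1930 MW


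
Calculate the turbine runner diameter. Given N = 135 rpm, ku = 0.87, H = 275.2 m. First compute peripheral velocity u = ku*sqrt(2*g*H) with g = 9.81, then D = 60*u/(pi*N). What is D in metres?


u = 0.87 * sqrt(2*9.81*275.2) = 63.9283 m/s
D = 60 * 63.9283 / (pi * 135) = 9.0440 m


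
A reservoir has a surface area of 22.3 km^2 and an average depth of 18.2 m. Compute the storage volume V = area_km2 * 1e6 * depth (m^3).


V = 22.3 * 1e6 * 18.2 = 4.0586e+08 m^3


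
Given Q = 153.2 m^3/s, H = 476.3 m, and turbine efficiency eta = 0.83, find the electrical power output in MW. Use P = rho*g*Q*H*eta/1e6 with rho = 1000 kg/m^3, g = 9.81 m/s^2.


P = 1000 * 9.81 * 153.2 * 476.3 * 0.83 / 1e6 = 594.1368 MW


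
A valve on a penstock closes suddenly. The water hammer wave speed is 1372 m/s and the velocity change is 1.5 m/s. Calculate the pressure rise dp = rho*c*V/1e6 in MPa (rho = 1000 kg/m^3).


dp = 1000 * 1372 * 1.5 / 1e6 = 2.0580 MPa


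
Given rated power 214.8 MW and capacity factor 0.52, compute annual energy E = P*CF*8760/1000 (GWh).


E = 214.8 * 0.52 * 8760 / 1000 = 978.4570 GWh


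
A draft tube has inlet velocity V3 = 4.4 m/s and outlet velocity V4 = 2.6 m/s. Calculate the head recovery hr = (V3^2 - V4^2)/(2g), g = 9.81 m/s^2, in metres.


hr = (4.4^2 - 2.6^2) / (2*9.81) = 0.6422 m


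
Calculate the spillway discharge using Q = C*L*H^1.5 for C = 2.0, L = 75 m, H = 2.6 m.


Q = 2.0 * 75 * 2.6^1.5 = 628.8561 m^3/s


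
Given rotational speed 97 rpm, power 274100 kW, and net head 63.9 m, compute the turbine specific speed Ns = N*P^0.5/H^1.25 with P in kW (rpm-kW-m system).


Ns = 97 * 274100^0.5 / 63.9^1.25 = 281.0931


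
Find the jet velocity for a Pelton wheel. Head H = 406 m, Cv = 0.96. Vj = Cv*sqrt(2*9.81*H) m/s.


Vj = 0.96 * sqrt(2*9.81*406) = 85.6808 m/s


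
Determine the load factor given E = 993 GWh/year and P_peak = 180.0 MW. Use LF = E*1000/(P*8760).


LF = 993 * 1000 / (180.0 * 8760) = 0.6298


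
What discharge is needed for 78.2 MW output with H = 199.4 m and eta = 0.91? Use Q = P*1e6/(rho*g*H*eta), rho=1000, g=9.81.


Q = 78.2 * 1e6 / (1000 * 9.81 * 199.4 * 0.91) = 43.9310 m^3/s


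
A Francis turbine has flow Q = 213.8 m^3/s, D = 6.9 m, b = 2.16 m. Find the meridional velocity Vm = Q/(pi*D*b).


Vm = 213.8 / (pi * 6.9 * 2.16) = 4.5662 m/s


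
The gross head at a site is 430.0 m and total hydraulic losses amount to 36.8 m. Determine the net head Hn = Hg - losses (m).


Hn = 430.0 - 36.8 = 393.2000 m


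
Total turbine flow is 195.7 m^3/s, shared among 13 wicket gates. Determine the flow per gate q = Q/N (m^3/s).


q = 195.7 / 13 = 15.0538 m^3/s


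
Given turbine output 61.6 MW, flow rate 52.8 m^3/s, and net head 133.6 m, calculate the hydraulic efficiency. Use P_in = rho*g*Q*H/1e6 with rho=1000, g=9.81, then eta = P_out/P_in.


P_in = 1000 * 9.81 * 52.8 * 133.6 / 1e6 = 69.2005 MW
eta = 61.6 / 69.2005 = 0.8902


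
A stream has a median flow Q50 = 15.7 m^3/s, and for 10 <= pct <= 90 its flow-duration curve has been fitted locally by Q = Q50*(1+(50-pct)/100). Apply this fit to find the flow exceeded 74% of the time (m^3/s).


Q = 15.7 * (1 + (50 - 74)/100) = 11.9320 m^3/s


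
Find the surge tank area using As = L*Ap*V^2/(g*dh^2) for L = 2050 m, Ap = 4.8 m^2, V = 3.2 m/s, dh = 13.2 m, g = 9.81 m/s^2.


As = 2050 * 4.8 * 3.2^2 / (9.81 * 13.2^2) = 58.9492 m^2


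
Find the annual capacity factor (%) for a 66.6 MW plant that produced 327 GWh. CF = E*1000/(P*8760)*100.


CF = 327 * 1000 / (66.6 * 8760) * 100 = 56.0492 %


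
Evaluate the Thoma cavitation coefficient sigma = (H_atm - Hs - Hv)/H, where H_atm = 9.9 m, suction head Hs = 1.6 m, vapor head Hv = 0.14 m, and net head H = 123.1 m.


sigma = (9.9 - 1.6 - 0.14) / 123.1 = 0.0663


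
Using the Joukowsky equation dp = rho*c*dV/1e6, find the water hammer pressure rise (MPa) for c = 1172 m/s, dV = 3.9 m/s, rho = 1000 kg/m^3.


dp = 1000 * 1172 * 3.9 / 1e6 = 4.5708 MPa


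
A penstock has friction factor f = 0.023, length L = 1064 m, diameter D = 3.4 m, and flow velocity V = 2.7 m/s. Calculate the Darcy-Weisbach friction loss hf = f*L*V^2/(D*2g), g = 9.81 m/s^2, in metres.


hf = 0.023 * 1064 * 2.7^2 / (3.4 * 2 * 9.81) = 2.6744 m


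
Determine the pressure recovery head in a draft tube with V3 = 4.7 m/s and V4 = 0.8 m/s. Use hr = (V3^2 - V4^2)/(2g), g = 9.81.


hr = (4.7^2 - 0.8^2) / (2*9.81) = 1.0933 m


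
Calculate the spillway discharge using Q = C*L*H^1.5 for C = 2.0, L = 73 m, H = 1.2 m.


Q = 2.0 * 73 * 1.2^1.5 = 191.9220 m^3/s


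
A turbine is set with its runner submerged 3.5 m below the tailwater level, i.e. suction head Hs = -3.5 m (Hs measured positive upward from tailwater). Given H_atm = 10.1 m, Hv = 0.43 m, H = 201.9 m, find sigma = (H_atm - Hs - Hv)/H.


sigma = (10.1 - (-3.5) - 0.43) / 201.9 = 0.0652


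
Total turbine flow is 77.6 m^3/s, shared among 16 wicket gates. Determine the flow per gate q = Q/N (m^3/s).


q = 77.6 / 16 = 4.8500 m^3/s


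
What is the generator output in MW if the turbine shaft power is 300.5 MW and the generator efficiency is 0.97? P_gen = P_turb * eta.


P_gen = 300.5 * 0.97 = 291.4850 MW


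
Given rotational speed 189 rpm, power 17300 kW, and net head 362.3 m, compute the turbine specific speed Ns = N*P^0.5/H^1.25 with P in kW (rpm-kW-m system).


Ns = 189 * 17300^0.5 / 362.3^1.25 = 15.7271


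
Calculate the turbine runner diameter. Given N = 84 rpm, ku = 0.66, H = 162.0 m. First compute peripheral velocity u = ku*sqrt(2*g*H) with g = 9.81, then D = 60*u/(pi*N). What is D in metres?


u = 0.66 * sqrt(2*9.81*162.0) = 37.2093 m/s
D = 60 * 37.2093 / (pi * 84) = 8.4601 m


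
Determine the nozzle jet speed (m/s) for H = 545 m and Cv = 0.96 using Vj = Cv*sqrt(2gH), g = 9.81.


Vj = 0.96 * sqrt(2*9.81*545) = 99.2702 m/s


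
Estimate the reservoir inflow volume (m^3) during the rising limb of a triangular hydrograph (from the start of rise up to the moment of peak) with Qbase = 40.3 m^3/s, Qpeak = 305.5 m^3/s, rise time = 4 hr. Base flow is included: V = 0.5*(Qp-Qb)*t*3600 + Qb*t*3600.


V = 0.5*(305.5 - 40.3)*4*3600 + 40.3*4*3600 = 2.4898e+06 m^3


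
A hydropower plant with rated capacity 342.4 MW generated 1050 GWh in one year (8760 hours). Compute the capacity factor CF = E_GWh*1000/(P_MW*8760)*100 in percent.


CF = 1050 * 1000 / (342.4 * 8760) * 100 = 35.0067 %


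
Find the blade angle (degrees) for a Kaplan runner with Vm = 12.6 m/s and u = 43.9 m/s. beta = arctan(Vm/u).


beta = arctan(12.6 / 43.9) = 16.0143 degrees


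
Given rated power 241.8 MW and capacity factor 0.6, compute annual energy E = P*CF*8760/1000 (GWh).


E = 241.8 * 0.6 * 8760 / 1000 = 1270.9008 GWh


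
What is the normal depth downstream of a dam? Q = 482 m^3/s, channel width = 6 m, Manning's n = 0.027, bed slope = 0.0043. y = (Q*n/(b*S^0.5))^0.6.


y = (482 * 0.027 / (6 * 0.0043^0.5))^0.6 = 8.1605 m


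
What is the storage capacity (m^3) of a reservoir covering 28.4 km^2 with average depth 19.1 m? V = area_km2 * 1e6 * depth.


V = 28.4 * 1e6 * 19.1 = 5.4244e+08 m^3


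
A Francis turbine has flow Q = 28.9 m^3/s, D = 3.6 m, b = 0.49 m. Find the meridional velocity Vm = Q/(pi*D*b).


Vm = 28.9 / (pi * 3.6 * 0.49) = 5.2149 m/s


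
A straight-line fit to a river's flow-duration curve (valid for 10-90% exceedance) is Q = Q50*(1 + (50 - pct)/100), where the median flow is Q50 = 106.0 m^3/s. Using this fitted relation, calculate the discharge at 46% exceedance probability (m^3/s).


Q = 106.0 * (1 + (50 - 46)/100) = 110.2400 m^3/s


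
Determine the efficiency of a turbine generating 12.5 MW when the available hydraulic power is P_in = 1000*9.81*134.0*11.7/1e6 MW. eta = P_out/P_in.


P_in = 1000 * 9.81 * 134.0 * 11.7 / 1e6 = 15.3801 MW
eta = 12.5 / 15.3801 = 0.8127


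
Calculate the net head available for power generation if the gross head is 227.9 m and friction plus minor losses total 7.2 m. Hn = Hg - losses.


Hn = 227.9 - 7.2 = 220.7000 m


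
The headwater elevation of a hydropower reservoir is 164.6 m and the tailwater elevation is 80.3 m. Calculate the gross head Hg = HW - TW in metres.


Hg = 164.6 - 80.3 = 84.3000 m


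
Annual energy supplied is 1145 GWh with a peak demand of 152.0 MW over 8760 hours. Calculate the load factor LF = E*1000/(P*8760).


LF = 1145 * 1000 / (152.0 * 8760) = 0.8599


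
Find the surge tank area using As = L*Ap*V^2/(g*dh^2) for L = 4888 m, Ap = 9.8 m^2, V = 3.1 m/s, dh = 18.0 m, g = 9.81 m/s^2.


As = 4888 * 9.8 * 3.1^2 / (9.81 * 18.0^2) = 144.8327 m^2


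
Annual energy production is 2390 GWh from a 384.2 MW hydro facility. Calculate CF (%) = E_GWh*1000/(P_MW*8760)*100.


CF = 2390 * 1000 / (384.2 * 8760) * 100 = 71.0128 %


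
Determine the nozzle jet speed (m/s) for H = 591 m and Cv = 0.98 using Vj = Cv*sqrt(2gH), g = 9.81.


Vj = 0.98 * sqrt(2*9.81*591) = 105.5284 m/s


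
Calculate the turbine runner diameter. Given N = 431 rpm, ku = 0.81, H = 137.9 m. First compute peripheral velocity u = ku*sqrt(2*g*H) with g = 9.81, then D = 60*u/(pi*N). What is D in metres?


u = 0.81 * sqrt(2*9.81*137.9) = 42.1324 m/s
D = 60 * 42.1324 / (pi * 431) = 1.8670 m


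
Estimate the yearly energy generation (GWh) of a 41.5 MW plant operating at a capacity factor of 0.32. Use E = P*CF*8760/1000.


E = 41.5 * 0.32 * 8760 / 1000 = 116.3328 GWh


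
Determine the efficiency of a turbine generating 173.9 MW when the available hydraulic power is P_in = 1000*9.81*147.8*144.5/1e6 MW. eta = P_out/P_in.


P_in = 1000 * 9.81 * 147.8 * 144.5 / 1e6 = 209.5132 MW
eta = 173.9 / 209.5132 = 0.8300


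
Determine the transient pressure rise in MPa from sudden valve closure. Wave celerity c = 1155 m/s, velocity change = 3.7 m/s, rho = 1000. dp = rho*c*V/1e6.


dp = 1000 * 1155 * 3.7 / 1e6 = 4.2735 MPa


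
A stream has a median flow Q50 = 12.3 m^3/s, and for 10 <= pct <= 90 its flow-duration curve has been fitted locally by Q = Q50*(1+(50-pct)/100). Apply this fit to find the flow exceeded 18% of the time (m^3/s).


Q = 12.3 * (1 + (50 - 18)/100) = 16.2360 m^3/s


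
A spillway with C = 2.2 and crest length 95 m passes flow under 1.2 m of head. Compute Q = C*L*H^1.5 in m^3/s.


Q = 2.2 * 95 * 1.2^1.5 = 274.7376 m^3/s


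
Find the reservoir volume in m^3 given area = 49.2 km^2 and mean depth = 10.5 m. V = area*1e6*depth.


V = 49.2 * 1e6 * 10.5 = 5.1660e+08 m^3


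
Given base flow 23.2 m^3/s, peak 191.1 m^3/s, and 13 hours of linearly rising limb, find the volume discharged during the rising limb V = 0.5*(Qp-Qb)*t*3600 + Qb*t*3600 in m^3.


V = 0.5*(191.1 - 23.2)*13*3600 + 23.2*13*3600 = 5.0146e+06 m^3


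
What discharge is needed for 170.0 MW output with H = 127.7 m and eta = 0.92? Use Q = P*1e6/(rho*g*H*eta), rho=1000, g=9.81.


Q = 170.0 * 1e6 / (1000 * 9.81 * 127.7 * 0.92) = 147.5031 m^3/s


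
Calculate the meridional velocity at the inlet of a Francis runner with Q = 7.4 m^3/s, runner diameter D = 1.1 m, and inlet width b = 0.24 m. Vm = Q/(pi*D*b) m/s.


Vm = 7.4 / (pi * 1.1 * 0.24) = 8.9223 m/s


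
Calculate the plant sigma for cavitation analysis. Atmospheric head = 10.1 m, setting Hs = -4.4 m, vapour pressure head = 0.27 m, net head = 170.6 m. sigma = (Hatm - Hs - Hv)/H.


sigma = (10.1 - (-4.4) - 0.27) / 170.6 = 0.0834


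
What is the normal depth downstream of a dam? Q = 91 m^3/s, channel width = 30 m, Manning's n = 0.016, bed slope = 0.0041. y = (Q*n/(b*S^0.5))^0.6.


y = (91 * 0.016 / (30 * 0.0041^0.5))^0.6 = 0.8468 m


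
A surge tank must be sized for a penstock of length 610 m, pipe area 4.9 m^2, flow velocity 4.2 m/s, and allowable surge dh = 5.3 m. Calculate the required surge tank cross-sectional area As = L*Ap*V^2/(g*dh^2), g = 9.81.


As = 610 * 4.9 * 4.2^2 / (9.81 * 5.3^2) = 191.3391 m^2


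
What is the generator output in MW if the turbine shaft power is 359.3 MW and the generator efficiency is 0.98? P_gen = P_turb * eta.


P_gen = 359.3 * 0.98 = 352.1140 MW


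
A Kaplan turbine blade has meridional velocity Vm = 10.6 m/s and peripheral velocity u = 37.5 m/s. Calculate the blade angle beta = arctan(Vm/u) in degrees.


beta = arctan(10.6 / 37.5) = 15.7838 degrees


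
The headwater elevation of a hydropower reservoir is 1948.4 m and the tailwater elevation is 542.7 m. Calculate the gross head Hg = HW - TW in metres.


Hg = 1948.4 - 542.7 = 1405.7000 m


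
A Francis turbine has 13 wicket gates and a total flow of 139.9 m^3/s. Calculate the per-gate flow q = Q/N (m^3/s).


q = 139.9 / 13 = 10.7615 m^3/s


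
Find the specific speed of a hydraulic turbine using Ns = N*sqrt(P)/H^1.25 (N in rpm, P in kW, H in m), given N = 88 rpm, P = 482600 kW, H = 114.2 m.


Ns = 88 * 482600^0.5 / 114.2^1.25 = 163.7547


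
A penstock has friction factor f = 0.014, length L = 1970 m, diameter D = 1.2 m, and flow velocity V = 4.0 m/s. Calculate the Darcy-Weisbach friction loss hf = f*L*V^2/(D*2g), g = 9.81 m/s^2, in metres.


hf = 0.014 * 1970 * 4.0^2 / (1.2 * 2 * 9.81) = 18.7428 m


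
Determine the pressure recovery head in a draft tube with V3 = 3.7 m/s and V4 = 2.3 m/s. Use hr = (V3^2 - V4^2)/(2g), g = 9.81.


hr = (3.7^2 - 2.3^2) / (2*9.81) = 0.4281 m


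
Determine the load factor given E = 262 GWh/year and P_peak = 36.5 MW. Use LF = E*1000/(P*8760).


LF = 262 * 1000 / (36.5 * 8760) = 0.8194


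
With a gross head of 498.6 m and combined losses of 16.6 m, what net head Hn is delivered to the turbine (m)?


Hn = 498.6 - 16.6 = 482.0000 m


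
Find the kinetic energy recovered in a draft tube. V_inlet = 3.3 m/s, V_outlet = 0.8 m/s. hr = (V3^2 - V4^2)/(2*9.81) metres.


hr = (3.3^2 - 0.8^2) / (2*9.81) = 0.5224 m


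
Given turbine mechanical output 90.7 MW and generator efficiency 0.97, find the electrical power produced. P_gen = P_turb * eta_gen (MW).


P_gen = 90.7 * 0.97 = 87.9790 MW


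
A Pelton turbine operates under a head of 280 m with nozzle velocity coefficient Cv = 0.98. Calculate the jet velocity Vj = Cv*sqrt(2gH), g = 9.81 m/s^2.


Vj = 0.98 * sqrt(2*9.81*280) = 72.6364 m/s


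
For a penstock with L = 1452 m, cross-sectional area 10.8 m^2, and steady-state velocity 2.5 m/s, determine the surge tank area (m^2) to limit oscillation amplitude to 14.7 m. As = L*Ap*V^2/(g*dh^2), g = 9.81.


As = 1452 * 10.8 * 2.5^2 / (9.81 * 14.7^2) = 46.2346 m^2


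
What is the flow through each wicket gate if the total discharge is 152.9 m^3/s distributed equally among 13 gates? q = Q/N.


q = 152.9 / 13 = 11.7615 m^3/s


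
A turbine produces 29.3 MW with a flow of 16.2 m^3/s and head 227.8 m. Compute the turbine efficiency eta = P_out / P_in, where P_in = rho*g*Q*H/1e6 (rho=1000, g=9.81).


P_in = 1000 * 9.81 * 16.2 * 227.8 / 1e6 = 36.2024 MW
eta = 29.3 / 36.2024 = 0.8093


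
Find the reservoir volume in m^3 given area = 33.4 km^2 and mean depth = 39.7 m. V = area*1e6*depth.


V = 33.4 * 1e6 * 39.7 = 1.3260e+09 m^3


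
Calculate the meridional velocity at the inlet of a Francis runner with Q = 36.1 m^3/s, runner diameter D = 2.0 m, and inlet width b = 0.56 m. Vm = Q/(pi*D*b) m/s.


Vm = 36.1 / (pi * 2.0 * 0.56) = 10.2598 m/s


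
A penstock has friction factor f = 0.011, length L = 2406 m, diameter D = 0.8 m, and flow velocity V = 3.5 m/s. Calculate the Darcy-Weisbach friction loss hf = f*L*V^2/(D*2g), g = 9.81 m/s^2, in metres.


hf = 0.011 * 2406 * 3.5^2 / (0.8 * 2 * 9.81) = 20.6555 m


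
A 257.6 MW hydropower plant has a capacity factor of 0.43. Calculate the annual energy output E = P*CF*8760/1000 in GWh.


E = 257.6 * 0.43 * 8760 / 1000 = 970.3277 GWh


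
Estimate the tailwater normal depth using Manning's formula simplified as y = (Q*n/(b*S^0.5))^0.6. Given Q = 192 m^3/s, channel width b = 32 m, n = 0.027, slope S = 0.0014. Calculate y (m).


y = (192 * 0.027 / (32 * 0.0014^0.5))^0.6 = 2.4092 m


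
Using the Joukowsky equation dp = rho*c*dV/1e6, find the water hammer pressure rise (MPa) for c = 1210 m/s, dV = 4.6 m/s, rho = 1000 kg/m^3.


dp = 1000 * 1210 * 4.6 / 1e6 = 5.5660 MPa


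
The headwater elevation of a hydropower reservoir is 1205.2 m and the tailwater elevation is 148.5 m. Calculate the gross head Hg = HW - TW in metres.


Hg = 1205.2 - 148.5 = 1056.7000 m


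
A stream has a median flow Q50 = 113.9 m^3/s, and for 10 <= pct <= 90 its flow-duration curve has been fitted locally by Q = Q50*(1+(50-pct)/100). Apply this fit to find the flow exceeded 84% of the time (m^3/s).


Q = 113.9 * (1 + (50 - 84)/100) = 75.1740 m^3/s


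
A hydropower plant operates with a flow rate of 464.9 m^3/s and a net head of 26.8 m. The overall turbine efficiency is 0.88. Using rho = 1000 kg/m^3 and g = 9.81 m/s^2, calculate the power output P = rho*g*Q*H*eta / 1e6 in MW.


P = 1000 * 9.81 * 464.9 * 26.8 * 0.88 / 1e6 = 107.5588 MW


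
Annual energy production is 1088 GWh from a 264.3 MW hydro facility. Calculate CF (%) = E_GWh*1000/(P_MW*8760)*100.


CF = 1088 * 1000 / (264.3 * 8760) * 100 = 46.9924 %


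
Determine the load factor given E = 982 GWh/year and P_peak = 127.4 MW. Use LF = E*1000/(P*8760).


LF = 982 * 1000 / (127.4 * 8760) = 0.8799


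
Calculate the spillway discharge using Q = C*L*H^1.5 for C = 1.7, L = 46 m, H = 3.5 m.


Q = 1.7 * 46 * 3.5^1.5 = 512.0458 m^3/s


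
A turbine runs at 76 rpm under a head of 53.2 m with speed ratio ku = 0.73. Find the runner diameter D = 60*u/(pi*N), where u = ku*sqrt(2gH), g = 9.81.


u = 0.73 * sqrt(2*9.81*53.2) = 23.5846 m/s
D = 60 * 23.5846 / (pi * 76) = 5.9267 m


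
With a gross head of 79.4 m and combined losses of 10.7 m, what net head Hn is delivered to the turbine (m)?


Hn = 79.4 - 10.7 = 68.7000 m


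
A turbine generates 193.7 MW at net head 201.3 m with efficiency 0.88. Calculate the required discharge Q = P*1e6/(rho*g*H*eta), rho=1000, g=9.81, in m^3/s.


Q = 193.7 * 1e6 / (1000 * 9.81 * 201.3 * 0.88) = 111.4639 m^3/s


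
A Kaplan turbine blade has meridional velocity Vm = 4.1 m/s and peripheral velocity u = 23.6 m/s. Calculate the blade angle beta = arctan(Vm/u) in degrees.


beta = arctan(4.1 / 23.6) = 9.8556 degrees


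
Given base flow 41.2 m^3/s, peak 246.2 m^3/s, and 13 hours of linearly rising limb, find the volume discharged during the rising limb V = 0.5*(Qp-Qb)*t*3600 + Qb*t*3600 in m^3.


V = 0.5*(246.2 - 41.2)*13*3600 + 41.2*13*3600 = 6.7252e+06 m^3


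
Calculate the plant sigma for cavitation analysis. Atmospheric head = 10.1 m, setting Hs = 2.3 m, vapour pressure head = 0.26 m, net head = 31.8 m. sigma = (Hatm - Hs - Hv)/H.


sigma = (10.1 - 2.3 - 0.26) / 31.8 = 0.2371


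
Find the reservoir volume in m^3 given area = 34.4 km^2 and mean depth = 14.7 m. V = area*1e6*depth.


V = 34.4 * 1e6 * 14.7 = 5.0568e+08 m^3


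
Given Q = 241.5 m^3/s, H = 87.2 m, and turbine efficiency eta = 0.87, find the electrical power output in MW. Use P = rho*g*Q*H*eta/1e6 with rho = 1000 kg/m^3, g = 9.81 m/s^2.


P = 1000 * 9.81 * 241.5 * 87.2 * 0.87 / 1e6 = 179.7305 MW


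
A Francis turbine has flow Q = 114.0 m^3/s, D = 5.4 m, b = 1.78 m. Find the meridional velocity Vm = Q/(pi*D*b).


Vm = 114.0 / (pi * 5.4 * 1.78) = 3.7752 m/s


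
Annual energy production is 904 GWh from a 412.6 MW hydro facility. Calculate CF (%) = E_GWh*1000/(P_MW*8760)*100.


CF = 904 * 1000 / (412.6 * 8760) * 100 = 25.0112 %


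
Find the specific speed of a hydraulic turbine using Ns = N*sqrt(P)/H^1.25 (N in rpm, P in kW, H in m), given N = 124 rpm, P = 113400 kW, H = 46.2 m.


Ns = 124 * 113400^0.5 / 46.2^1.25 = 346.6776


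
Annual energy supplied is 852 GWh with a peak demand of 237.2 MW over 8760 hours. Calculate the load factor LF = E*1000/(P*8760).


LF = 852 * 1000 / (237.2 * 8760) = 0.4100


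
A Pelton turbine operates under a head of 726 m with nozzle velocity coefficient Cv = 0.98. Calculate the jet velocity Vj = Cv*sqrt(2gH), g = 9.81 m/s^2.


Vj = 0.98 * sqrt(2*9.81*726) = 116.9618 m/s


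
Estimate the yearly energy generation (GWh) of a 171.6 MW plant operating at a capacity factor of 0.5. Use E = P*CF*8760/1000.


E = 171.6 * 0.5 * 8760 / 1000 = 751.6080 GWh


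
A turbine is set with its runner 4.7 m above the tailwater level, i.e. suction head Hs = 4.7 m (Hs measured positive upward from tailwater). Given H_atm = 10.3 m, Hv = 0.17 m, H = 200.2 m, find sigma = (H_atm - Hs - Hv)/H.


sigma = (10.3 - 4.7 - 0.17) / 200.2 = 0.0271


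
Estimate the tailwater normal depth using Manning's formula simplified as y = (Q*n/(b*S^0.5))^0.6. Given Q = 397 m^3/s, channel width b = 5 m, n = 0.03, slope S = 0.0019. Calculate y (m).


y = (397 * 0.03 / (5 * 0.0019^0.5))^0.6 = 11.0291 m


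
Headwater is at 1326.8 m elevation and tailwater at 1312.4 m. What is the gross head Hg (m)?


Hg = 1326.8 - 1312.4 = 14.4000 m


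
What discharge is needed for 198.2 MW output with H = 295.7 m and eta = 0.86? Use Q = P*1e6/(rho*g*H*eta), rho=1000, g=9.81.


Q = 198.2 * 1e6 / (1000 * 9.81 * 295.7 * 0.86) = 79.4483 m^3/s


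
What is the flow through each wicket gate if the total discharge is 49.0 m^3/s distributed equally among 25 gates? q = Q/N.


q = 49.0 / 25 = 1.9600 m^3/s


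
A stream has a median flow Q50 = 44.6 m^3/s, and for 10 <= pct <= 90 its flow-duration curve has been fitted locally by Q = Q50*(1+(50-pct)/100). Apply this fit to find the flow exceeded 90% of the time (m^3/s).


Q = 44.6 * (1 + (50 - 90)/100) = 26.7600 m^3/s


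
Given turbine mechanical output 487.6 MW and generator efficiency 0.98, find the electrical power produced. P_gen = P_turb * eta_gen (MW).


P_gen = 487.6 * 0.98 = 477.8480 MW


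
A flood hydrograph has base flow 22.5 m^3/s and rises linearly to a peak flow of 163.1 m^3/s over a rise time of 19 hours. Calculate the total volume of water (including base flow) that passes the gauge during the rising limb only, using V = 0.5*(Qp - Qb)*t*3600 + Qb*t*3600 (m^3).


V = 0.5*(163.1 - 22.5)*19*3600 + 22.5*19*3600 = 6.3475e+06 m^3


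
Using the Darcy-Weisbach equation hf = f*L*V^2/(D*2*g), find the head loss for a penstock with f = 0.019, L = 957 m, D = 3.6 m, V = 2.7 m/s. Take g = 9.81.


hf = 0.019 * 957 * 2.7^2 / (3.6 * 2 * 9.81) = 1.8767 m


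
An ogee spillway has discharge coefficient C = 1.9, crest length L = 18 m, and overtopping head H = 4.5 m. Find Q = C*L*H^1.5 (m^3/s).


Q = 1.9 * 18 * 4.5^1.5 = 326.4712 m^3/s


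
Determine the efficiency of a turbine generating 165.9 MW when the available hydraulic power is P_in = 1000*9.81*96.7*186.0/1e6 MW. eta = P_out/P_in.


P_in = 1000 * 9.81 * 96.7 * 186.0 / 1e6 = 176.4446 MW
eta = 165.9 / 176.4446 = 0.9402


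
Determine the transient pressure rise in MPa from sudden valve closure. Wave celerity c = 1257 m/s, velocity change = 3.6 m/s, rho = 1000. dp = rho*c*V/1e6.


dp = 1000 * 1257 * 3.6 / 1e6 = 4.5252 MPa


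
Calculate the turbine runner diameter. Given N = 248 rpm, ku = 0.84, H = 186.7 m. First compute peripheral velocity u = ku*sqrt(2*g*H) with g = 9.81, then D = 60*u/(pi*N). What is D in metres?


u = 0.84 * sqrt(2*9.81*186.7) = 50.8395 m/s
D = 60 * 50.8395 / (pi * 248) = 3.9152 m


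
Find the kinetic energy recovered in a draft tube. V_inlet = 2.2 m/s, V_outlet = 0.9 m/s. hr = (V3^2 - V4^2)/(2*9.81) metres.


hr = (2.2^2 - 0.9^2) / (2*9.81) = 0.2054 m


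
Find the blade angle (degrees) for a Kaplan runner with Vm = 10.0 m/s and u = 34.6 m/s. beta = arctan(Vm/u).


beta = arctan(10.0 / 34.6) = 16.1202 degrees


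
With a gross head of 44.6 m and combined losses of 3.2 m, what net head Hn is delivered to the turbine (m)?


Hn = 44.6 - 3.2 = 41.4000 m


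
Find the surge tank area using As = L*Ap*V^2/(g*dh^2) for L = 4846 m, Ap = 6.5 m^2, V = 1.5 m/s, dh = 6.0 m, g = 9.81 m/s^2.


As = 4846 * 6.5 * 1.5^2 / (9.81 * 6.0^2) = 200.6817 m^2


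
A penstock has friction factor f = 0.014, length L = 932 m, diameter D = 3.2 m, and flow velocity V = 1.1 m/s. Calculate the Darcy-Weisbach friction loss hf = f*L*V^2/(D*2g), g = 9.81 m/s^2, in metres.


hf = 0.014 * 932 * 1.1^2 / (3.2 * 2 * 9.81) = 0.2515 m


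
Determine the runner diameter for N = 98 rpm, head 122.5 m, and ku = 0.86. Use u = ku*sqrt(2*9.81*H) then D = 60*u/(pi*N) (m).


u = 0.86 * sqrt(2*9.81*122.5) = 42.1615 m/s
D = 60 * 42.1615 / (pi * 98) = 8.2166 m


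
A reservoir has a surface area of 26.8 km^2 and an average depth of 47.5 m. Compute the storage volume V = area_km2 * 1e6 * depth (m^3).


V = 26.8 * 1e6 * 47.5 = 1.2730e+09 m^3


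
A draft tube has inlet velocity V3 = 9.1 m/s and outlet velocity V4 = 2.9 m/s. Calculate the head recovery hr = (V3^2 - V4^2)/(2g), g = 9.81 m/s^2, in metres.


hr = (9.1^2 - 2.9^2) / (2*9.81) = 3.7920 m
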